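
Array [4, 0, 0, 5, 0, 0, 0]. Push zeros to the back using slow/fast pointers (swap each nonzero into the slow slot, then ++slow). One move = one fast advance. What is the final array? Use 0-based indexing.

[4, 5, 0, 0, 0, 0, 0]

(s=0,f=0) a[fast]=4≠0 swap→a[0]=4 → slow++,fast++
(s=1,f=1) a[fast]=0 → fast++
(s=1,f=2) a[fast]=0 → fast++
(s=1,f=3) a[fast]=5≠0 swap→a[1]=5 → slow++,fast++
(s=2,f=4) a[fast]=0 → fast++
(s=2,f=5) a[fast]=0 → fast++
(s=2,f=6) a[fast]=0 → fast++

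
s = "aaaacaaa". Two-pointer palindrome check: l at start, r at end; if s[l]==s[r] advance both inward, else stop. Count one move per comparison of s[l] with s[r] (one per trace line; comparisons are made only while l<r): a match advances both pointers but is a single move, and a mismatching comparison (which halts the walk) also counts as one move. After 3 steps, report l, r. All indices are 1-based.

l=1 r=8: 'a'=='a', l++,r--
l=2 r=7: 'a'=='a', l++,r--
l=3 r=6: 'a'=='a', l++,r--

l=4, r=5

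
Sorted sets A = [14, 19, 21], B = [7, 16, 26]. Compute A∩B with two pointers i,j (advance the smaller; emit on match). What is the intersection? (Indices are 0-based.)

intersection = []

[i=0,j=0] 14>7 → j++
[i=0,j=1] 14<16 → i++
[i=1,j=1] 19>16 → j++
[i=1,j=2] 19<26 → i++
[i=2,j=2] 21<26 → i++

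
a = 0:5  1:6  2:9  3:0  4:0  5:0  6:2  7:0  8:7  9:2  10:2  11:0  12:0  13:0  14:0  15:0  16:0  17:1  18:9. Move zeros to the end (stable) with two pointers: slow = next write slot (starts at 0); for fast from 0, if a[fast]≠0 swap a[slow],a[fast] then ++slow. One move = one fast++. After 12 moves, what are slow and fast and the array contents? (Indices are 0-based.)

slow=7, fast=12, a=[5, 6, 9, 2, 7, 2, 2, 0, 0, 0, 0, 0, 0, 0, 0, 0, 0, 1, 9]

slow=0 fast=0: a[fast]=5≠0 swap→a[0]=5, slow++,fast++
slow=1 fast=1: a[fast]=6≠0 swap→a[1]=6, slow++,fast++
slow=2 fast=2: a[fast]=9≠0 swap→a[2]=9, slow++,fast++
slow=3 fast=3: a[fast]=0, fast++
slow=3 fast=4: a[fast]=0, fast++
slow=3 fast=5: a[fast]=0, fast++
slow=3 fast=6: a[fast]=2≠0 swap→a[3]=2, slow++,fast++
slow=4 fast=7: a[fast]=0, fast++
slow=4 fast=8: a[fast]=7≠0 swap→a[4]=7, slow++,fast++
slow=5 fast=9: a[fast]=2≠0 swap→a[5]=2, slow++,fast++
slow=6 fast=10: a[fast]=2≠0 swap→a[6]=2, slow++,fast++
slow=7 fast=11: a[fast]=0, fast++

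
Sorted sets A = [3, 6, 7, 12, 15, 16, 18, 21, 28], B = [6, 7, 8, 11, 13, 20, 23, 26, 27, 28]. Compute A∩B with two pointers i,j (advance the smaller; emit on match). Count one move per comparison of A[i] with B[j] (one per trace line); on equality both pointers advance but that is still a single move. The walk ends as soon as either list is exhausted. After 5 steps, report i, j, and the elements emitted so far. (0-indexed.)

i=3, j=4, emitted=[6, 7]

[i=0,j=0] 3<6 → i++
[i=1,j=0] 6==6 emit → i++,j++
[i=2,j=1] 7==7 emit → i++,j++
[i=3,j=2] 12>8 → j++
[i=3,j=3] 12>11 → j++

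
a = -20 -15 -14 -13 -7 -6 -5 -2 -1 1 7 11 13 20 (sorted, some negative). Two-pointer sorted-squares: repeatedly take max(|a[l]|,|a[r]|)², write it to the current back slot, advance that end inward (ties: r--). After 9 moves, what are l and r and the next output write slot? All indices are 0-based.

l=0 r=13: |-20|<=|20| out[13]=400, r--
l=0 r=12: |-20|>|13| out[12]=400, l++
l=1 r=12: |-15|>|13| out[11]=225, l++
l=2 r=12: |-14|>|13| out[10]=196, l++
l=3 r=12: |-13|<=|13| out[9]=169, r--
l=3 r=11: |-13|>|11| out[8]=169, l++
l=4 r=11: |-7|<=|11| out[7]=121, r--
l=4 r=10: |-7|<=|7| out[6]=49, r--
l=4 r=9: |-7|>|1| out[5]=49, l++

l=5, r=9, next write slot=4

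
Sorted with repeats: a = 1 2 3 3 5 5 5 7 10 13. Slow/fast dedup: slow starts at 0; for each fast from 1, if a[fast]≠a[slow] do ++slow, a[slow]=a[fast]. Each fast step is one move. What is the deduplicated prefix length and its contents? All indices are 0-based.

slow=0 fast=1: a[fast]=2≠a[slow]=1 write a[1]=2, slow++,fast++
slow=1 fast=2: a[fast]=3≠a[slow]=2 write a[2]=3, slow++,fast++
slow=2 fast=3: a[fast]=3=a[slow] dup, fast++
slow=2 fast=4: a[fast]=5≠a[slow]=3 write a[3]=5, slow++,fast++
slow=3 fast=5: a[fast]=5=a[slow] dup, fast++
slow=3 fast=6: a[fast]=5=a[slow] dup, fast++
slow=3 fast=7: a[fast]=7≠a[slow]=5 write a[4]=7, slow++,fast++
slow=4 fast=8: a[fast]=10≠a[slow]=7 write a[5]=10, slow++,fast++
slow=5 fast=9: a[fast]=13≠a[slow]=10 write a[6]=13, slow++,fast++

length 7; prefix = [1, 2, 3, 5, 7, 10, 13]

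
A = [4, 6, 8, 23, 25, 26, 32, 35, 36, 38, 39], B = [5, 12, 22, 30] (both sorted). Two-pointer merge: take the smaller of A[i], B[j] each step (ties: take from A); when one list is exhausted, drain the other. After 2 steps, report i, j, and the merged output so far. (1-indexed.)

i=2, j=2, merged so far=[4, 5]

i=1 j=1: A[i]=4<=B[j]=5 take 4, i++
i=2 j=1: A[i]=6>B[j]=5 take 5, j++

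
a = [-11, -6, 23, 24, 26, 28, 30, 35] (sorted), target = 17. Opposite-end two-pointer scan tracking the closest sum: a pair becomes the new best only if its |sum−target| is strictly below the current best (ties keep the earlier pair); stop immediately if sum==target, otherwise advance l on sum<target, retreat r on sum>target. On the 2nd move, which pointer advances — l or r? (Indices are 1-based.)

r

l=1 r=8: -11+35=24 d=7 *, r--
l=1 r=7: -11+30=19 d=2 *, r--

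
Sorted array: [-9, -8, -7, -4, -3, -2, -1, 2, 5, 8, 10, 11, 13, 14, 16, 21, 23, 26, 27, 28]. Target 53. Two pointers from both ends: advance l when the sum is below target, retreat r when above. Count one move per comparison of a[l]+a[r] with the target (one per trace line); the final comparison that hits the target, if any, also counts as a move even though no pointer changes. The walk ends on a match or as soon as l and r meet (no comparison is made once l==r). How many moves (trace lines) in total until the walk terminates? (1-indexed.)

19 moves

l=1 r=20: -9+28=19 <53, l++
l=2 r=20: -8+28=20 <53, l++
l=3 r=20: -7+28=21 <53, l++
l=4 r=20: -4+28=24 <53, l++
l=5 r=20: -3+28=25 <53, l++
l=6 r=20: -2+28=26 <53, l++
l=7 r=20: -1+28=27 <53, l++
l=8 r=20: 2+28=30 <53, l++
l=9 r=20: 5+28=33 <53, l++
l=10 r=20: 8+28=36 <53, l++
l=11 r=20: 10+28=38 <53, l++
l=12 r=20: 11+28=39 <53, l++
l=13 r=20: 13+28=41 <53, l++
l=14 r=20: 14+28=42 <53, l++
l=15 r=20: 16+28=44 <53, l++
l=16 r=20: 21+28=49 <53, l++
l=17 r=20: 23+28=51 <53, l++
l=18 r=20: 26+28=54 >53, r--
l=18 r=19: 26+27=53, found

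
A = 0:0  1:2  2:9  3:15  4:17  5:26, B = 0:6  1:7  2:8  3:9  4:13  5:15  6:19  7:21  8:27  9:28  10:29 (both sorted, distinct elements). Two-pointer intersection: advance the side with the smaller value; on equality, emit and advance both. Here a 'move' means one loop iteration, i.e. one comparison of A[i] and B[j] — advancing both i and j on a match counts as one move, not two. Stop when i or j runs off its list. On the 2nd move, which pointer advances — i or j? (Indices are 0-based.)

i

i=0 j=0: 0<6, i++
i=1 j=0: 2<6, i++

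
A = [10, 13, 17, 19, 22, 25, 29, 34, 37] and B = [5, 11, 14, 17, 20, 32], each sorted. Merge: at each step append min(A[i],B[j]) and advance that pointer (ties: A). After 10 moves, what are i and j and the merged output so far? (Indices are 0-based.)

i=5, j=5, merged so far=[5, 10, 11, 13, 14, 17, 17, 19, 20, 22]

i=0 j=0: A[i]=10>B[j]=5 take 5, j++
i=0 j=1: A[i]=10<=B[j]=11 take 10, i++
i=1 j=1: A[i]=13>B[j]=11 take 11, j++
i=1 j=2: A[i]=13<=B[j]=14 take 13, i++
i=2 j=2: A[i]=17>B[j]=14 take 14, j++
i=2 j=3: A[i]=17<=B[j]=17 take 17, i++
i=3 j=3: A[i]=19>B[j]=17 take 17, j++
i=3 j=4: A[i]=19<=B[j]=20 take 19, i++
i=4 j=4: A[i]=22>B[j]=20 take 20, j++
i=4 j=5: A[i]=22<=B[j]=32 take 22, i++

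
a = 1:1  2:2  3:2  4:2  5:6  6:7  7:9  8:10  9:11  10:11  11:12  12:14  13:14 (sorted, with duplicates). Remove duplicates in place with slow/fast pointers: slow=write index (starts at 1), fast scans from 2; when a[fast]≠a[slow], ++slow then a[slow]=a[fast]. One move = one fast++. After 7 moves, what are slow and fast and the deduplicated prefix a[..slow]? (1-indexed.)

(s=1,f=2) a[fast]=2≠a[slow]=1 write a[2]=2 → slow++,fast++
(s=2,f=3) a[fast]=2=a[slow] dup → fast++
(s=2,f=4) a[fast]=2=a[slow] dup → fast++
(s=2,f=5) a[fast]=6≠a[slow]=2 write a[3]=6 → slow++,fast++
(s=3,f=6) a[fast]=7≠a[slow]=6 write a[4]=7 → slow++,fast++
(s=4,f=7) a[fast]=9≠a[slow]=7 write a[5]=9 → slow++,fast++
(s=5,f=8) a[fast]=10≠a[slow]=9 write a[6]=10 → slow++,fast++

slow=6, fast=9, prefix=[1, 2, 6, 7, 9, 10]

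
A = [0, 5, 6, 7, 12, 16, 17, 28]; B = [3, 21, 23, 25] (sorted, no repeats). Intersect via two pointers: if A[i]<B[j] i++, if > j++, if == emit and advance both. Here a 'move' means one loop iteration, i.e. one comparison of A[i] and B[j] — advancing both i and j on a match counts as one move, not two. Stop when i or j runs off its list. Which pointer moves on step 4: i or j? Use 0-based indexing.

i

[i=0,j=0] 0<3 → i++
[i=1,j=0] 5>3 → j++
[i=1,j=1] 5<21 → i++
[i=2,j=1] 6<21 → i++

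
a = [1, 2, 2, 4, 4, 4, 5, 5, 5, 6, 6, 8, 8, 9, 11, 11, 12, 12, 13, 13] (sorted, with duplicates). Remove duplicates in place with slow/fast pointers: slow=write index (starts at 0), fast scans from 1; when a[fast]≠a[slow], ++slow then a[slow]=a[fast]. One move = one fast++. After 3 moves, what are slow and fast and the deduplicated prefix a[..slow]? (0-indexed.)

slow=0 fast=1: a[fast]=2≠a[slow]=1 write a[1]=2, slow++,fast++
slow=1 fast=2: a[fast]=2=a[slow] dup, fast++
slow=1 fast=3: a[fast]=4≠a[slow]=2 write a[2]=4, slow++,fast++

slow=2, fast=4, prefix=[1, 2, 4]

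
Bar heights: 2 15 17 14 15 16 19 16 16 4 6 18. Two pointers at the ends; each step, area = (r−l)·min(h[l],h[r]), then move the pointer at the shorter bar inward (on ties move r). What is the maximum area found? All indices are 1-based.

max area = 153

l=1 r=12: min(2,18)*11=22 best=22 *, l++
l=2 r=12: min(15,18)*10=150 best=150 *, l++
l=3 r=12: min(17,18)*9=153 best=153 *, l++
l=4 r=12: min(14,18)*8=112 best=153, l++
l=5 r=12: min(15,18)*7=105 best=153, l++
l=6 r=12: min(16,18)*6=96 best=153, l++
l=7 r=12: min(19,18)*5=90 best=153, r--
l=7 r=11: min(19,6)*4=24 best=153, r--
l=7 r=10: min(19,4)*3=12 best=153, r--
l=7 r=9: min(19,16)*2=32 best=153, r--
l=7 r=8: min(19,16)*1=16 best=153, r--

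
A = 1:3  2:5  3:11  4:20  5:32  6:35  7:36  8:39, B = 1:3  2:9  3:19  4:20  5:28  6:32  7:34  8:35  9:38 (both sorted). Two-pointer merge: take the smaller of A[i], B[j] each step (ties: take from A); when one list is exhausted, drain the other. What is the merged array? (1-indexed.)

i=1 j=1: A[i]=3<=B[j]=3 take 3, i++
i=2 j=1: A[i]=5>B[j]=3 take 3, j++
i=2 j=2: A[i]=5<=B[j]=9 take 5, i++
i=3 j=2: A[i]=11>B[j]=9 take 9, j++
i=3 j=3: A[i]=11<=B[j]=19 take 11, i++
i=4 j=3: A[i]=20>B[j]=19 take 19, j++
i=4 j=4: A[i]=20<=B[j]=20 take 20, i++
i=5 j=4: A[i]=32>B[j]=20 take 20, j++
i=5 j=5: A[i]=32>B[j]=28 take 28, j++
i=5 j=6: A[i]=32<=B[j]=32 take 32, i++
i=6 j=6: A[i]=35>B[j]=32 take 32, j++
i=6 j=7: A[i]=35>B[j]=34 take 34, j++
i=6 j=8: A[i]=35<=B[j]=35 take 35, i++
i=7 j=8: A[i]=36>B[j]=35 take 35, j++
i=7 j=9: A[i]=36<=B[j]=38 take 36, i++
i=8 j=9: A[i]=39>B[j]=38 take 38, j++
i=8 j=10: B done, take A[i]=39, i++

[3, 3, 5, 9, 11, 19, 20, 20, 28, 32, 32, 34, 35, 35, 36, 38, 39]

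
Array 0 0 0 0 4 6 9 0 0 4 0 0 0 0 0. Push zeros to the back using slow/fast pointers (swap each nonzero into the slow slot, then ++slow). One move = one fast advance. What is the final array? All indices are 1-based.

[4, 6, 9, 4, 0, 0, 0, 0, 0, 0, 0, 0, 0, 0, 0]

(s=1,f=1) a[fast]=0 → fast++
(s=1,f=2) a[fast]=0 → fast++
(s=1,f=3) a[fast]=0 → fast++
(s=1,f=4) a[fast]=0 → fast++
(s=1,f=5) a[fast]=4≠0 swap→a[1]=4 → slow++,fast++
(s=2,f=6) a[fast]=6≠0 swap→a[2]=6 → slow++,fast++
(s=3,f=7) a[fast]=9≠0 swap→a[3]=9 → slow++,fast++
(s=4,f=8) a[fast]=0 → fast++
(s=4,f=9) a[fast]=0 → fast++
(s=4,f=10) a[fast]=4≠0 swap→a[4]=4 → slow++,fast++
(s=5,f=11) a[fast]=0 → fast++
(s=5,f=12) a[fast]=0 → fast++
(s=5,f=13) a[fast]=0 → fast++
(s=5,f=14) a[fast]=0 → fast++
(s=5,f=15) a[fast]=0 → fast++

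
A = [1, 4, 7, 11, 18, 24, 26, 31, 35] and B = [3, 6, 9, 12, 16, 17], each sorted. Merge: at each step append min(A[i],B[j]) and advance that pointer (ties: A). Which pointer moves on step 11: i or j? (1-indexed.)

i

i=1 j=1: A[i]=1<=B[j]=3 take 1, i++
i=2 j=1: A[i]=4>B[j]=3 take 3, j++
i=2 j=2: A[i]=4<=B[j]=6 take 4, i++
i=3 j=2: A[i]=7>B[j]=6 take 6, j++
i=3 j=3: A[i]=7<=B[j]=9 take 7, i++
i=4 j=3: A[i]=11>B[j]=9 take 9, j++
i=4 j=4: A[i]=11<=B[j]=12 take 11, i++
i=5 j=4: A[i]=18>B[j]=12 take 12, j++
i=5 j=5: A[i]=18>B[j]=16 take 16, j++
i=5 j=6: A[i]=18>B[j]=17 take 17, j++
i=5 j=7: B done, take A[i]=18, i++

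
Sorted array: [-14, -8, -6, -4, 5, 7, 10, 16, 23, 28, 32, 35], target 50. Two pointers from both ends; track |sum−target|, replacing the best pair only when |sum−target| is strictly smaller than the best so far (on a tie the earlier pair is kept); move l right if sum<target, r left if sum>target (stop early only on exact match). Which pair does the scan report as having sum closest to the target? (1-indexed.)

pair (16, 35) with sum 51 (|Δ|=1)

[1,12] -14+35=21 d=29 * → l++
[2,12] -8+35=27 d=23 * → l++
[3,12] -6+35=29 d=21 * → l++
[4,12] -4+35=31 d=19 * → l++
[5,12] 5+35=40 d=10 * → l++
[6,12] 7+35=42 d=8 * → l++
[7,12] 10+35=45 d=5 * → l++
[8,12] 16+35=51 d=1 * → r--
[8,11] 16+32=48 d=2 → l++
[9,11] 23+32=55 d=5 → r--
[9,10] 23+28=51 d=1 → r--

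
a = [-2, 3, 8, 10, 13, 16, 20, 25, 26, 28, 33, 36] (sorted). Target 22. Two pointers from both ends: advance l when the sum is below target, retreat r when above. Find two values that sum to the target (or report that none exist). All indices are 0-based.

no pair

[0,11] -2+36=34 >22 → r--
[0,10] -2+33=31 >22 → r--
[0,9] -2+28=26 >22 → r--
[0,8] -2+26=24 >22 → r--
[0,7] -2+25=23 >22 → r--
[0,6] -2+20=18 <22 → l++
[1,6] 3+20=23 >22 → r--
[1,5] 3+16=19 <22 → l++
[2,5] 8+16=24 >22 → r--
[2,4] 8+13=21 <22 → l++
[3,4] 10+13=23 >22 → r--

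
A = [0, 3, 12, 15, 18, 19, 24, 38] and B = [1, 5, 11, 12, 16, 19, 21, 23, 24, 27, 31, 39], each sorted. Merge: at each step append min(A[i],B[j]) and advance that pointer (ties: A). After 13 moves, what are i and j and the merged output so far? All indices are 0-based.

i=6, j=7, merged so far=[0, 1, 3, 5, 11, 12, 12, 15, 16, 18, 19, 19, 21]

i=0 j=0: A[i]=0<=B[j]=1 take 0, i++
i=1 j=0: A[i]=3>B[j]=1 take 1, j++
i=1 j=1: A[i]=3<=B[j]=5 take 3, i++
i=2 j=1: A[i]=12>B[j]=5 take 5, j++
i=2 j=2: A[i]=12>B[j]=11 take 11, j++
i=2 j=3: A[i]=12<=B[j]=12 take 12, i++
i=3 j=3: A[i]=15>B[j]=12 take 12, j++
i=3 j=4: A[i]=15<=B[j]=16 take 15, i++
i=4 j=4: A[i]=18>B[j]=16 take 16, j++
i=4 j=5: A[i]=18<=B[j]=19 take 18, i++
i=5 j=5: A[i]=19<=B[j]=19 take 19, i++
i=6 j=5: A[i]=24>B[j]=19 take 19, j++
i=6 j=6: A[i]=24>B[j]=21 take 21, j++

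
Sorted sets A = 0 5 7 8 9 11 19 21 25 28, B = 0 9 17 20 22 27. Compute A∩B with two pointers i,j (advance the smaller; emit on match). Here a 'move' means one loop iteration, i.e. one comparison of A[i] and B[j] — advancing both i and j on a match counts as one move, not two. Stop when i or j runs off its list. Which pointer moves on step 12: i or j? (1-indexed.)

i

i=1 j=1: 0==0 emit, i++,j++
i=2 j=2: 5<9, i++
i=3 j=2: 7<9, i++
i=4 j=2: 8<9, i++
i=5 j=2: 9==9 emit, i++,j++
i=6 j=3: 11<17, i++
i=7 j=3: 19>17, j++
i=7 j=4: 19<20, i++
i=8 j=4: 21>20, j++
i=8 j=5: 21<22, i++
i=9 j=5: 25>22, j++
i=9 j=6: 25<27, i++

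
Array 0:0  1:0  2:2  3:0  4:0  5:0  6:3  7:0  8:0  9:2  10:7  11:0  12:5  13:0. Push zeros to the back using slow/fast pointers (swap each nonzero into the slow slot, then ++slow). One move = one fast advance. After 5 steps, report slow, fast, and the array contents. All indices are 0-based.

slow=1, fast=5, a=[2, 0, 0, 0, 0, 0, 3, 0, 0, 2, 7, 0, 5, 0]

(s=0,f=0) a[fast]=0 → fast++
(s=0,f=1) a[fast]=0 → fast++
(s=0,f=2) a[fast]=2≠0 swap→a[0]=2 → slow++,fast++
(s=1,f=3) a[fast]=0 → fast++
(s=1,f=4) a[fast]=0 → fast++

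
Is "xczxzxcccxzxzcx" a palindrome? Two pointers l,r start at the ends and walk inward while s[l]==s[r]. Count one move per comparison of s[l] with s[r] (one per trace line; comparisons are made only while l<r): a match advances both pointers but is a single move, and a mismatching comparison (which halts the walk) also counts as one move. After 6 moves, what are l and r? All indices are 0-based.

l=6, r=8

l=0 r=14: 'x'=='x', l++,r--
l=1 r=13: 'c'=='c', l++,r--
l=2 r=12: 'z'=='z', l++,r--
l=3 r=11: 'x'=='x', l++,r--
l=4 r=10: 'z'=='z', l++,r--
l=5 r=9: 'x'=='x', l++,r--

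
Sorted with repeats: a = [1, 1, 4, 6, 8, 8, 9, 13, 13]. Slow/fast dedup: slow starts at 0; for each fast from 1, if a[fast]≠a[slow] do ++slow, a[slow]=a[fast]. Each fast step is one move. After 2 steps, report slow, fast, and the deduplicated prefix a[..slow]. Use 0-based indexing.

slow=0 fast=1: a[fast]=1=a[slow] dup, fast++
slow=0 fast=2: a[fast]=4≠a[slow]=1 write a[1]=4, slow++,fast++

slow=1, fast=3, prefix=[1, 4]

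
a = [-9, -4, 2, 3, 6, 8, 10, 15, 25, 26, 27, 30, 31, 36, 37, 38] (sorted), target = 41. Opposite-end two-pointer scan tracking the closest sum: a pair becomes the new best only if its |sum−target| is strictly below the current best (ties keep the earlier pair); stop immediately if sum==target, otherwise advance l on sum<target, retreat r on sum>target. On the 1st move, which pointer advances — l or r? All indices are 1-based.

l

l=1 r=16: -9+38=29 d=12 *, l++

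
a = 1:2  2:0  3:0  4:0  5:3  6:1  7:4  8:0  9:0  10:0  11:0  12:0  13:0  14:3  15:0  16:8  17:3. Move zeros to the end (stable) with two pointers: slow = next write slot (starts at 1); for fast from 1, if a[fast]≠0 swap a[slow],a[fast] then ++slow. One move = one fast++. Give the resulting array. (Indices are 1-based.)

(s=1,f=1) a[fast]=2≠0 swap→a[1]=2 → slow++,fast++
(s=2,f=2) a[fast]=0 → fast++
(s=2,f=3) a[fast]=0 → fast++
(s=2,f=4) a[fast]=0 → fast++
(s=2,f=5) a[fast]=3≠0 swap→a[2]=3 → slow++,fast++
(s=3,f=6) a[fast]=1≠0 swap→a[3]=1 → slow++,fast++
(s=4,f=7) a[fast]=4≠0 swap→a[4]=4 → slow++,fast++
(s=5,f=8) a[fast]=0 → fast++
(s=5,f=9) a[fast]=0 → fast++
(s=5,f=10) a[fast]=0 → fast++
(s=5,f=11) a[fast]=0 → fast++
(s=5,f=12) a[fast]=0 → fast++
(s=5,f=13) a[fast]=0 → fast++
(s=5,f=14) a[fast]=3≠0 swap→a[5]=3 → slow++,fast++
(s=6,f=15) a[fast]=0 → fast++
(s=6,f=16) a[fast]=8≠0 swap→a[6]=8 → slow++,fast++
(s=7,f=17) a[fast]=3≠0 swap→a[7]=3 → slow++,fast++

[2, 3, 1, 4, 3, 8, 3, 0, 0, 0, 0, 0, 0, 0, 0, 0, 0]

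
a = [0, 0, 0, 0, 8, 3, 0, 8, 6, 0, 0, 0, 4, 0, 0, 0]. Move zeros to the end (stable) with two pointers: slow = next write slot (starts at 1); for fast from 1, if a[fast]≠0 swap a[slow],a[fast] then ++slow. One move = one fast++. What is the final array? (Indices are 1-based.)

slow=1 fast=1: a[fast]=0, fast++
slow=1 fast=2: a[fast]=0, fast++
slow=1 fast=3: a[fast]=0, fast++
slow=1 fast=4: a[fast]=0, fast++
slow=1 fast=5: a[fast]=8≠0 swap→a[1]=8, slow++,fast++
slow=2 fast=6: a[fast]=3≠0 swap→a[2]=3, slow++,fast++
slow=3 fast=7: a[fast]=0, fast++
slow=3 fast=8: a[fast]=8≠0 swap→a[3]=8, slow++,fast++
slow=4 fast=9: a[fast]=6≠0 swap→a[4]=6, slow++,fast++
slow=5 fast=10: a[fast]=0, fast++
slow=5 fast=11: a[fast]=0, fast++
slow=5 fast=12: a[fast]=0, fast++
slow=5 fast=13: a[fast]=4≠0 swap→a[5]=4, slow++,fast++
slow=6 fast=14: a[fast]=0, fast++
slow=6 fast=15: a[fast]=0, fast++
slow=6 fast=16: a[fast]=0, fast++

[8, 3, 8, 6, 4, 0, 0, 0, 0, 0, 0, 0, 0, 0, 0, 0]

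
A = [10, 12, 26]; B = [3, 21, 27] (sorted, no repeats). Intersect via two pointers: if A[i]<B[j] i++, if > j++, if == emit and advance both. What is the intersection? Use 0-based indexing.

intersection = []

i=0 j=0: 10>3, j++
i=0 j=1: 10<21, i++
i=1 j=1: 12<21, i++
i=2 j=1: 26>21, j++
i=2 j=2: 26<27, i++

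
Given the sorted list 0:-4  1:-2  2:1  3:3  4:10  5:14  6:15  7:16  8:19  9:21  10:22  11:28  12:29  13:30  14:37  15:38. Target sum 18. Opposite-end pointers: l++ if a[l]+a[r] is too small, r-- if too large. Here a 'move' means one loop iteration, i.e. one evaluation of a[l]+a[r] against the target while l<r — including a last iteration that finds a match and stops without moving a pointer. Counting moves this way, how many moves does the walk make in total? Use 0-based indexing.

6 moves

l=0 r=15: -4+38=34 >18, r--
l=0 r=14: -4+37=33 >18, r--
l=0 r=13: -4+30=26 >18, r--
l=0 r=12: -4+29=25 >18, r--
l=0 r=11: -4+28=24 >18, r--
l=0 r=10: -4+22=18, found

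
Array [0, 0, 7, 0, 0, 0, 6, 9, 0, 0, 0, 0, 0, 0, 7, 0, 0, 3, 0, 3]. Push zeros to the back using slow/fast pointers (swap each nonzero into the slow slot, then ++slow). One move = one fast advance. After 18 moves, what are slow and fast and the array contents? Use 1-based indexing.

(s=1,f=1) a[fast]=0 → fast++
(s=1,f=2) a[fast]=0 → fast++
(s=1,f=3) a[fast]=7≠0 swap→a[1]=7 → slow++,fast++
(s=2,f=4) a[fast]=0 → fast++
(s=2,f=5) a[fast]=0 → fast++
(s=2,f=6) a[fast]=0 → fast++
(s=2,f=7) a[fast]=6≠0 swap→a[2]=6 → slow++,fast++
(s=3,f=8) a[fast]=9≠0 swap→a[3]=9 → slow++,fast++
(s=4,f=9) a[fast]=0 → fast++
(s=4,f=10) a[fast]=0 → fast++
(s=4,f=11) a[fast]=0 → fast++
(s=4,f=12) a[fast]=0 → fast++
(s=4,f=13) a[fast]=0 → fast++
(s=4,f=14) a[fast]=0 → fast++
(s=4,f=15) a[fast]=7≠0 swap→a[4]=7 → slow++,fast++
(s=5,f=16) a[fast]=0 → fast++
(s=5,f=17) a[fast]=0 → fast++
(s=5,f=18) a[fast]=3≠0 swap→a[5]=3 → slow++,fast++

slow=6, fast=19, a=[7, 6, 9, 7, 3, 0, 0, 0, 0, 0, 0, 0, 0, 0, 0, 0, 0, 0, 0, 3]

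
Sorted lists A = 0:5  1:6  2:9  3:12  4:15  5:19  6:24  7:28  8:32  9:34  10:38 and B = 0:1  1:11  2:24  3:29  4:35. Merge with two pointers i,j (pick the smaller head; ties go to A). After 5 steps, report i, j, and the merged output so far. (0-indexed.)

i=3, j=2, merged so far=[1, 5, 6, 9, 11]

i=0 j=0: A[i]=5>B[j]=1 take 1, j++
i=0 j=1: A[i]=5<=B[j]=11 take 5, i++
i=1 j=1: A[i]=6<=B[j]=11 take 6, i++
i=2 j=1: A[i]=9<=B[j]=11 take 9, i++
i=3 j=1: A[i]=12>B[j]=11 take 11, j++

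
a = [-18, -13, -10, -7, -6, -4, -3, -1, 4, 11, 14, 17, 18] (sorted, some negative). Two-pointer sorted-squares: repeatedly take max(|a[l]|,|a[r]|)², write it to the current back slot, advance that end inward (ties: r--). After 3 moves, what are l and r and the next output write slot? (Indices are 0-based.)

l=0 r=12: |-18|<=|18| out[12]=324, r--
l=0 r=11: |-18|>|17| out[11]=324, l++
l=1 r=11: |-13|<=|17| out[10]=289, r--

l=1, r=10, next write slot=9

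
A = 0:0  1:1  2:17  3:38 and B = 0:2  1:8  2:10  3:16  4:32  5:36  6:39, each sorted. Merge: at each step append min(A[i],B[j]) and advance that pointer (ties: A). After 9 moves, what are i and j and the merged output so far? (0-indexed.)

i=0 j=0: A[i]=0<=B[j]=2 take 0, i++
i=1 j=0: A[i]=1<=B[j]=2 take 1, i++
i=2 j=0: A[i]=17>B[j]=2 take 2, j++
i=2 j=1: A[i]=17>B[j]=8 take 8, j++
i=2 j=2: A[i]=17>B[j]=10 take 10, j++
i=2 j=3: A[i]=17>B[j]=16 take 16, j++
i=2 j=4: A[i]=17<=B[j]=32 take 17, i++
i=3 j=4: A[i]=38>B[j]=32 take 32, j++
i=3 j=5: A[i]=38>B[j]=36 take 36, j++

i=3, j=6, merged so far=[0, 1, 2, 8, 10, 16, 17, 32, 36]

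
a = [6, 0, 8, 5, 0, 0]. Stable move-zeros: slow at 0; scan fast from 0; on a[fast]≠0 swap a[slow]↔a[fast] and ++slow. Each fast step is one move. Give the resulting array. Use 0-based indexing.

(s=0,f=0) a[fast]=6≠0 swap→a[0]=6 → slow++,fast++
(s=1,f=1) a[fast]=0 → fast++
(s=1,f=2) a[fast]=8≠0 swap→a[1]=8 → slow++,fast++
(s=2,f=3) a[fast]=5≠0 swap→a[2]=5 → slow++,fast++
(s=3,f=4) a[fast]=0 → fast++
(s=3,f=5) a[fast]=0 → fast++

[6, 8, 5, 0, 0, 0]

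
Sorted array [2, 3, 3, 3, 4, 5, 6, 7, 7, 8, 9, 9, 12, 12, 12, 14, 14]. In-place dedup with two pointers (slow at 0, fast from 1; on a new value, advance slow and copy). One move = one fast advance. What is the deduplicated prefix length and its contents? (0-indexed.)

slow=0 fast=1: a[fast]=3≠a[slow]=2 write a[1]=3, slow++,fast++
slow=1 fast=2: a[fast]=3=a[slow] dup, fast++
slow=1 fast=3: a[fast]=3=a[slow] dup, fast++
slow=1 fast=4: a[fast]=4≠a[slow]=3 write a[2]=4, slow++,fast++
slow=2 fast=5: a[fast]=5≠a[slow]=4 write a[3]=5, slow++,fast++
slow=3 fast=6: a[fast]=6≠a[slow]=5 write a[4]=6, slow++,fast++
slow=4 fast=7: a[fast]=7≠a[slow]=6 write a[5]=7, slow++,fast++
slow=5 fast=8: a[fast]=7=a[slow] dup, fast++
slow=5 fast=9: a[fast]=8≠a[slow]=7 write a[6]=8, slow++,fast++
slow=6 fast=10: a[fast]=9≠a[slow]=8 write a[7]=9, slow++,fast++
slow=7 fast=11: a[fast]=9=a[slow] dup, fast++
slow=7 fast=12: a[fast]=12≠a[slow]=9 write a[8]=12, slow++,fast++
slow=8 fast=13: a[fast]=12=a[slow] dup, fast++
slow=8 fast=14: a[fast]=12=a[slow] dup, fast++
slow=8 fast=15: a[fast]=14≠a[slow]=12 write a[9]=14, slow++,fast++
slow=9 fast=16: a[fast]=14=a[slow] dup, fast++

length 10; prefix = [2, 3, 4, 5, 6, 7, 8, 9, 12, 14]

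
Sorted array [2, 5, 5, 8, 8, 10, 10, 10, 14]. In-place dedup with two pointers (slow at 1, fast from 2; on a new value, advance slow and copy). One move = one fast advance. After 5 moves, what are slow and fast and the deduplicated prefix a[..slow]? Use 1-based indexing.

slow=4, fast=7, prefix=[2, 5, 8, 10]

(s=1,f=2) a[fast]=5≠a[slow]=2 write a[2]=5 → slow++,fast++
(s=2,f=3) a[fast]=5=a[slow] dup → fast++
(s=2,f=4) a[fast]=8≠a[slow]=5 write a[3]=8 → slow++,fast++
(s=3,f=5) a[fast]=8=a[slow] dup → fast++
(s=3,f=6) a[fast]=10≠a[slow]=8 write a[4]=10 → slow++,fast++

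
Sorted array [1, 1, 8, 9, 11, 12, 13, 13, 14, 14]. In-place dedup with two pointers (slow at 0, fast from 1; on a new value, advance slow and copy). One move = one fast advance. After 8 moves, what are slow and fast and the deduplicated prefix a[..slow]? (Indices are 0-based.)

slow=6, fast=9, prefix=[1, 8, 9, 11, 12, 13, 14]

slow=0 fast=1: a[fast]=1=a[slow] dup, fast++
slow=0 fast=2: a[fast]=8≠a[slow]=1 write a[1]=8, slow++,fast++
slow=1 fast=3: a[fast]=9≠a[slow]=8 write a[2]=9, slow++,fast++
slow=2 fast=4: a[fast]=11≠a[slow]=9 write a[3]=11, slow++,fast++
slow=3 fast=5: a[fast]=12≠a[slow]=11 write a[4]=12, slow++,fast++
slow=4 fast=6: a[fast]=13≠a[slow]=12 write a[5]=13, slow++,fast++
slow=5 fast=7: a[fast]=13=a[slow] dup, fast++
slow=5 fast=8: a[fast]=14≠a[slow]=13 write a[6]=14, slow++,fast++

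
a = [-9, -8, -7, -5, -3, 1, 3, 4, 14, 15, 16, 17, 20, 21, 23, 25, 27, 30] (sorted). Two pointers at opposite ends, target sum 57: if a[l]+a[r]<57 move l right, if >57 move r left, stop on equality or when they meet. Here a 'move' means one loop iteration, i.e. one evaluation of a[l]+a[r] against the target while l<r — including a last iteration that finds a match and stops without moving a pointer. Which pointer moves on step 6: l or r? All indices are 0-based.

[0,17] -9+30=21 <57 → l++
[1,17] -8+30=22 <57 → l++
[2,17] -7+30=23 <57 → l++
[3,17] -5+30=25 <57 → l++
[4,17] -3+30=27 <57 → l++
[5,17] 1+30=31 <57 → l++

l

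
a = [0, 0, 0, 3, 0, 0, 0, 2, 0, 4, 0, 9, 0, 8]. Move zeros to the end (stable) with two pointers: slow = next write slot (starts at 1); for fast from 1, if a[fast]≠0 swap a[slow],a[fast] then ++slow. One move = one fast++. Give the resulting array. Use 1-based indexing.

[3, 2, 4, 9, 8, 0, 0, 0, 0, 0, 0, 0, 0, 0]

(s=1,f=1) a[fast]=0 → fast++
(s=1,f=2) a[fast]=0 → fast++
(s=1,f=3) a[fast]=0 → fast++
(s=1,f=4) a[fast]=3≠0 swap→a[1]=3 → slow++,fast++
(s=2,f=5) a[fast]=0 → fast++
(s=2,f=6) a[fast]=0 → fast++
(s=2,f=7) a[fast]=0 → fast++
(s=2,f=8) a[fast]=2≠0 swap→a[2]=2 → slow++,fast++
(s=3,f=9) a[fast]=0 → fast++
(s=3,f=10) a[fast]=4≠0 swap→a[3]=4 → slow++,fast++
(s=4,f=11) a[fast]=0 → fast++
(s=4,f=12) a[fast]=9≠0 swap→a[4]=9 → slow++,fast++
(s=5,f=13) a[fast]=0 → fast++
(s=5,f=14) a[fast]=8≠0 swap→a[5]=8 → slow++,fast++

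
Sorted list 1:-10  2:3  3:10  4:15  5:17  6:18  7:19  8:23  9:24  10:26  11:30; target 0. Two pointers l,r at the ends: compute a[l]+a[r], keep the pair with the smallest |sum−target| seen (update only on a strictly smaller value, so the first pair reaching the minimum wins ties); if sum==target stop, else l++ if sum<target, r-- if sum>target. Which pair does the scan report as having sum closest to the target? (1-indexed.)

l=1 r=11: -10+30=20 d=20 *, r--
l=1 r=10: -10+26=16 d=16 *, r--
l=1 r=9: -10+24=14 d=14 *, r--
l=1 r=8: -10+23=13 d=13 *, r--
l=1 r=7: -10+19=9 d=9 *, r--
l=1 r=6: -10+18=8 d=8 *, r--
l=1 r=5: -10+17=7 d=7 *, r--
l=1 r=4: -10+15=5 d=5 *, r--
l=1 r=3: -10+10=0 d=0 *, stop

pair (-10, 10) with sum 0 (|Δ|=0)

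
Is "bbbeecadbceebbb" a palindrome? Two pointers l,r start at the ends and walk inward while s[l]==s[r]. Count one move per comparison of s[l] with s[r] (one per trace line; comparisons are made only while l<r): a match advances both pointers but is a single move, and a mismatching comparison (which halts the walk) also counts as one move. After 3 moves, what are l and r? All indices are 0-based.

l=3, r=11

[0,14] 'b'=='b' → l++,r--
[1,13] 'b'=='b' → l++,r--
[2,12] 'b'=='b' → l++,r--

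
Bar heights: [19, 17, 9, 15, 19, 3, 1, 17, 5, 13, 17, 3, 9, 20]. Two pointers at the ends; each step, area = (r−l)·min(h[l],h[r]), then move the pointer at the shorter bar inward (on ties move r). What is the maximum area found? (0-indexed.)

l=0 r=13: min(19,20)*13=247 best=247 *, l++
l=1 r=13: min(17,20)*12=204 best=247, l++
l=2 r=13: min(9,20)*11=99 best=247, l++
l=3 r=13: min(15,20)*10=150 best=247, l++
l=4 r=13: min(19,20)*9=171 best=247, l++
l=5 r=13: min(3,20)*8=24 best=247, l++
l=6 r=13: min(1,20)*7=7 best=247, l++
l=7 r=13: min(17,20)*6=102 best=247, l++
l=8 r=13: min(5,20)*5=25 best=247, l++
l=9 r=13: min(13,20)*4=52 best=247, l++
l=10 r=13: min(17,20)*3=51 best=247, l++
l=11 r=13: min(3,20)*2=6 best=247, l++
l=12 r=13: min(9,20)*1=9 best=247, l++

max area = 247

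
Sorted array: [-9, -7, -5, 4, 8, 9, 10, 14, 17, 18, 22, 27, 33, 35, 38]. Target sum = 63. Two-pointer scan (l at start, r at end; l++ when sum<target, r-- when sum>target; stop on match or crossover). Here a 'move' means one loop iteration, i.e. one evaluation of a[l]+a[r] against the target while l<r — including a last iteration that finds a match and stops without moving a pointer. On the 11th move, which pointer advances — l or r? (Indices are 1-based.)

[1,15] -9+38=29 <63 → l++
[2,15] -7+38=31 <63 → l++
[3,15] -5+38=33 <63 → l++
[4,15] 4+38=42 <63 → l++
[5,15] 8+38=46 <63 → l++
[6,15] 9+38=47 <63 → l++
[7,15] 10+38=48 <63 → l++
[8,15] 14+38=52 <63 → l++
[9,15] 17+38=55 <63 → l++
[10,15] 18+38=56 <63 → l++
[11,15] 22+38=60 <63 → l++

l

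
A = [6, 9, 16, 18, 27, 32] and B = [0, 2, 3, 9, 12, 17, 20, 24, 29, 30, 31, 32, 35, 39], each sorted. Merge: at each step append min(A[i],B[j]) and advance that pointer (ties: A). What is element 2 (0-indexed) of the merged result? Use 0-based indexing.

merged[2] = 3

i=0 j=0: A[i]=6>B[j]=0 take 0, j++
i=0 j=1: A[i]=6>B[j]=2 take 2, j++
i=0 j=2: A[i]=6>B[j]=3 take 3, j++
i=0 j=3: A[i]=6<=B[j]=9 take 6, i++
i=1 j=3: A[i]=9<=B[j]=9 take 9, i++
i=2 j=3: A[i]=16>B[j]=9 take 9, j++
i=2 j=4: A[i]=16>B[j]=12 take 12, j++
i=2 j=5: A[i]=16<=B[j]=17 take 16, i++
i=3 j=5: A[i]=18>B[j]=17 take 17, j++
i=3 j=6: A[i]=18<=B[j]=20 take 18, i++
i=4 j=6: A[i]=27>B[j]=20 take 20, j++
i=4 j=7: A[i]=27>B[j]=24 take 24, j++
i=4 j=8: A[i]=27<=B[j]=29 take 27, i++
i=5 j=8: A[i]=32>B[j]=29 take 29, j++
i=5 j=9: A[i]=32>B[j]=30 take 30, j++
i=5 j=10: A[i]=32>B[j]=31 take 31, j++
i=5 j=11: A[i]=32<=B[j]=32 take 32, i++
i=6 j=11: A done, take B[j]=32, j++
i=6 j=12: A done, take B[j]=35, j++
i=6 j=13: A done, take B[j]=39, j++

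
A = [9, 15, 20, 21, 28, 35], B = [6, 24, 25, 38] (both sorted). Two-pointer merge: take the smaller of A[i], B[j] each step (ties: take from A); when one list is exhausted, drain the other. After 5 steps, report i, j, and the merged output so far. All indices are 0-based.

i=4, j=1, merged so far=[6, 9, 15, 20, 21]

i=0 j=0: A[i]=9>B[j]=6 take 6, j++
i=0 j=1: A[i]=9<=B[j]=24 take 9, i++
i=1 j=1: A[i]=15<=B[j]=24 take 15, i++
i=2 j=1: A[i]=20<=B[j]=24 take 20, i++
i=3 j=1: A[i]=21<=B[j]=24 take 21, i++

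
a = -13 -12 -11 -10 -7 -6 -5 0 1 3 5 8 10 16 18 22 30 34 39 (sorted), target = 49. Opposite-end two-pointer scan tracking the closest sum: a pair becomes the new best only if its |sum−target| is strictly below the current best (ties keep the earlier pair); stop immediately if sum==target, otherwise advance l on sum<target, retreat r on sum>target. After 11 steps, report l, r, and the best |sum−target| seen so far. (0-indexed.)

l=11, r=18, best |Δ|=5

[0,18] -13+39=26 d=23 * → l++
[1,18] -12+39=27 d=22 * → l++
[2,18] -11+39=28 d=21 * → l++
[3,18] -10+39=29 d=20 * → l++
[4,18] -7+39=32 d=17 * → l++
[5,18] -6+39=33 d=16 * → l++
[6,18] -5+39=34 d=15 * → l++
[7,18] 0+39=39 d=10 * → l++
[8,18] 1+39=40 d=9 * → l++
[9,18] 3+39=42 d=7 * → l++
[10,18] 5+39=44 d=5 * → l++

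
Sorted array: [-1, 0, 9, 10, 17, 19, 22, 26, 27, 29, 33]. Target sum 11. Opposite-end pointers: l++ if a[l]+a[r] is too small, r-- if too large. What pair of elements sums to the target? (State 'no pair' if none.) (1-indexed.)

no pair

l=1 r=11: -1+33=32 >11, r--
l=1 r=10: -1+29=28 >11, r--
l=1 r=9: -1+27=26 >11, r--
l=1 r=8: -1+26=25 >11, r--
l=1 r=7: -1+22=21 >11, r--
l=1 r=6: -1+19=18 >11, r--
l=1 r=5: -1+17=16 >11, r--
l=1 r=4: -1+10=9 <11, l++
l=2 r=4: 0+10=10 <11, l++
l=3 r=4: 9+10=19 >11, r--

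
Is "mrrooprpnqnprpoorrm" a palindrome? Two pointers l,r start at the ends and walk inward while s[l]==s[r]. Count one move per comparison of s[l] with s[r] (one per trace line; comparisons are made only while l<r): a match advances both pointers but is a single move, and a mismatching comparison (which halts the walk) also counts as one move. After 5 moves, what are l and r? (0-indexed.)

l=5, r=13

l=0 r=18: 'm'=='m', l++,r--
l=1 r=17: 'r'=='r', l++,r--
l=2 r=16: 'r'=='r', l++,r--
l=3 r=15: 'o'=='o', l++,r--
l=4 r=14: 'o'=='o', l++,r--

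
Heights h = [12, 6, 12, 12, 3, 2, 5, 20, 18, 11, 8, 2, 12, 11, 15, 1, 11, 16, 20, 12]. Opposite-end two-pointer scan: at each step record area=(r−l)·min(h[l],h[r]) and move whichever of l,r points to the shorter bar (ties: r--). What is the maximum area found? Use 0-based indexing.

[0,19] min(12,12)*19=228 best=228 * → r--
[0,18] min(12,20)*18=216 best=228 → l++
[1,18] min(6,20)*17=102 best=228 → l++
[2,18] min(12,20)*16=192 best=228 → l++
[3,18] min(12,20)*15=180 best=228 → l++
[4,18] min(3,20)*14=42 best=228 → l++
[5,18] min(2,20)*13=26 best=228 → l++
[6,18] min(5,20)*12=60 best=228 → l++
[7,18] min(20,20)*11=220 best=228 → r--
[7,17] min(20,16)*10=160 best=228 → r--
[7,16] min(20,11)*9=99 best=228 → r--
[7,15] min(20,1)*8=8 best=228 → r--
[7,14] min(20,15)*7=105 best=228 → r--
[7,13] min(20,11)*6=66 best=228 → r--
[7,12] min(20,12)*5=60 best=228 → r--
[7,11] min(20,2)*4=8 best=228 → r--
[7,10] min(20,8)*3=24 best=228 → r--
[7,9] min(20,11)*2=22 best=228 → r--
[7,8] min(20,18)*1=18 best=228 → r--

max area = 228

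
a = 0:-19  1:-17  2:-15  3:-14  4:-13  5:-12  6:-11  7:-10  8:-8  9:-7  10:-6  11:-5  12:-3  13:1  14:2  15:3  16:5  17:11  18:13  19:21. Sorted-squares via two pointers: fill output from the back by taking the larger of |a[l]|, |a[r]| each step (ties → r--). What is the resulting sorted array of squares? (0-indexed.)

[1, 4, 9, 9, 25, 25, 36, 49, 64, 100, 121, 121, 144, 169, 169, 196, 225, 289, 361, 441]

[0,19] |-19|<=|21| out[19]=441 → r--
[0,18] |-19|>|13| out[18]=361 → l++
[1,18] |-17|>|13| out[17]=289 → l++
[2,18] |-15|>|13| out[16]=225 → l++
[3,18] |-14|>|13| out[15]=196 → l++
[4,18] |-13|<=|13| out[14]=169 → r--
[4,17] |-13|>|11| out[13]=169 → l++
[5,17] |-12|>|11| out[12]=144 → l++
[6,17] |-11|<=|11| out[11]=121 → r--
[6,16] |-11|>|5| out[10]=121 → l++
[7,16] |-10|>|5| out[9]=100 → l++
[8,16] |-8|>|5| out[8]=64 → l++
[9,16] |-7|>|5| out[7]=49 → l++
[10,16] |-6|>|5| out[6]=36 → l++
[11,16] |-5|<=|5| out[5]=25 → r--
[11,15] |-5|>|3| out[4]=25 → l++
[12,15] |-3|<=|3| out[3]=9 → r--
[12,14] |-3|>|2| out[2]=9 → l++
[13,14] |1|<=|2| out[1]=4 → r--
[13,13] |1|<=|1| out[0]=1 → r--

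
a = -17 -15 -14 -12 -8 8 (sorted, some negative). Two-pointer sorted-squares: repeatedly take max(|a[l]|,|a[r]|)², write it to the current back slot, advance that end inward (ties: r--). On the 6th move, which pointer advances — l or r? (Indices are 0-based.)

r

l=0 r=5: |-17|>|8| out[5]=289, l++
l=1 r=5: |-15|>|8| out[4]=225, l++
l=2 r=5: |-14|>|8| out[3]=196, l++
l=3 r=5: |-12|>|8| out[2]=144, l++
l=4 r=5: |-8|<=|8| out[1]=64, r--
l=4 r=4: |-8|<=|-8| out[0]=64, r--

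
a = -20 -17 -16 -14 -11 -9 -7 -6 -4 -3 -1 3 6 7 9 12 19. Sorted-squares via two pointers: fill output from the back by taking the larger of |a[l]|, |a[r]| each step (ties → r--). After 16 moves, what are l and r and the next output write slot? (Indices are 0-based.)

l=10, r=10, next write slot=0

l=0 r=16: |-20|>|19| out[16]=400, l++
l=1 r=16: |-17|<=|19| out[15]=361, r--
l=1 r=15: |-17|>|12| out[14]=289, l++
l=2 r=15: |-16|>|12| out[13]=256, l++
l=3 r=15: |-14|>|12| out[12]=196, l++
l=4 r=15: |-11|<=|12| out[11]=144, r--
l=4 r=14: |-11|>|9| out[10]=121, l++
l=5 r=14: |-9|<=|9| out[9]=81, r--
l=5 r=13: |-9|>|7| out[8]=81, l++
l=6 r=13: |-7|<=|7| out[7]=49, r--
l=6 r=12: |-7|>|6| out[6]=49, l++
l=7 r=12: |-6|<=|6| out[5]=36, r--
l=7 r=11: |-6|>|3| out[4]=36, l++
l=8 r=11: |-4|>|3| out[3]=16, l++
l=9 r=11: |-3|<=|3| out[2]=9, r--
l=9 r=10: |-3|>|-1| out[1]=9, l++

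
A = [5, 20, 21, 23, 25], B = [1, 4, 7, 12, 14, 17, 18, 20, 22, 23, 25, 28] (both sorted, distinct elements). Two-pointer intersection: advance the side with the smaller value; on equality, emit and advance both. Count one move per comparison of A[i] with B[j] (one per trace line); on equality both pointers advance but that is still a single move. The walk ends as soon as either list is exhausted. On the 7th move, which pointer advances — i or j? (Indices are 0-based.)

[i=0,j=0] 5>1 → j++
[i=0,j=1] 5>4 → j++
[i=0,j=2] 5<7 → i++
[i=1,j=2] 20>7 → j++
[i=1,j=3] 20>12 → j++
[i=1,j=4] 20>14 → j++
[i=1,j=5] 20>17 → j++

j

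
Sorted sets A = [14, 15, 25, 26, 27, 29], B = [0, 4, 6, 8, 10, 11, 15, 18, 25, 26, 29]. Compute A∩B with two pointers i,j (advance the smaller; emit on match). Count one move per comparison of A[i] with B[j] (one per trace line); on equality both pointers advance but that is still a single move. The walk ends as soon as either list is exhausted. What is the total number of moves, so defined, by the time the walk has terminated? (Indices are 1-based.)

i=1 j=1: 14>0, j++
i=1 j=2: 14>4, j++
i=1 j=3: 14>6, j++
i=1 j=4: 14>8, j++
i=1 j=5: 14>10, j++
i=1 j=6: 14>11, j++
i=1 j=7: 14<15, i++
i=2 j=7: 15==15 emit, i++,j++
i=3 j=8: 25>18, j++
i=3 j=9: 25==25 emit, i++,j++
i=4 j=10: 26==26 emit, i++,j++
i=5 j=11: 27<29, i++
i=6 j=11: 29==29 emit, i++,j++

13 moves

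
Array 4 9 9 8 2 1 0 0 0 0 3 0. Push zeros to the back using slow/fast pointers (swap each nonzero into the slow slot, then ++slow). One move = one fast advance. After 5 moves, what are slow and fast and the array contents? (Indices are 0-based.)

slow=0 fast=0: a[fast]=4≠0 swap→a[0]=4, slow++,fast++
slow=1 fast=1: a[fast]=9≠0 swap→a[1]=9, slow++,fast++
slow=2 fast=2: a[fast]=9≠0 swap→a[2]=9, slow++,fast++
slow=3 fast=3: a[fast]=8≠0 swap→a[3]=8, slow++,fast++
slow=4 fast=4: a[fast]=2≠0 swap→a[4]=2, slow++,fast++

slow=5, fast=5, a=[4, 9, 9, 8, 2, 1, 0, 0, 0, 0, 3, 0]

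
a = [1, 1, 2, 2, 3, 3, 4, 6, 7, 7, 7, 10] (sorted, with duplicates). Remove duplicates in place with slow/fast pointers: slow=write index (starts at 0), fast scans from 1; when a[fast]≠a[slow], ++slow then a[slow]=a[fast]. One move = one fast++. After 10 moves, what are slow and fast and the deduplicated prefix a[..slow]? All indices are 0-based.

slow=5, fast=11, prefix=[1, 2, 3, 4, 6, 7]

(s=0,f=1) a[fast]=1=a[slow] dup → fast++
(s=0,f=2) a[fast]=2≠a[slow]=1 write a[1]=2 → slow++,fast++
(s=1,f=3) a[fast]=2=a[slow] dup → fast++
(s=1,f=4) a[fast]=3≠a[slow]=2 write a[2]=3 → slow++,fast++
(s=2,f=5) a[fast]=3=a[slow] dup → fast++
(s=2,f=6) a[fast]=4≠a[slow]=3 write a[3]=4 → slow++,fast++
(s=3,f=7) a[fast]=6≠a[slow]=4 write a[4]=6 → slow++,fast++
(s=4,f=8) a[fast]=7≠a[slow]=6 write a[5]=7 → slow++,fast++
(s=5,f=9) a[fast]=7=a[slow] dup → fast++
(s=5,f=10) a[fast]=7=a[slow] dup → fast++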